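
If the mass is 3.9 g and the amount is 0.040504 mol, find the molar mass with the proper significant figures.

96 g/mol

molar mass = 3.9 g ÷ 0.040504 mol = 96.2867864902… g/mol.
3.9 has 2 significant figures; 0.040504 has 5.
Division/multiplication keeps the fewest: 2 significant figures.
Rounded: 96 g/mol.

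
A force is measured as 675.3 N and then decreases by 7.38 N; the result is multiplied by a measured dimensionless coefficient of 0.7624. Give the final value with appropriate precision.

509.2 N

675.3 N − 7.38 N = 667.92 N; the difference is limited to 1 decimal place (4 s.f.).
Carrying full precision, 667.92 × 0.7624 = 509.222208 N; 0.7624 has 4 s.f., so the result keeps min(4, 4) = 4 s.f.
Rounded to 4 significant figures: 509.2 N.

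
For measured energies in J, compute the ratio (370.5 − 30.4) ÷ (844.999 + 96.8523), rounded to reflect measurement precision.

0.3611

370.5 − 30.4 = 340.1, limited to 1 d.p. → 4 s.f.; 844.999 + 96.8523 = 941.8513, limited to 3 d.p. → 6 s.f.
Carrying full precision, 340.1 ÷ 941.8513 = 0.36109734095…; keep min(4, 6) = 4 s.f.
Rounded to 4 significant figures: 0.3611.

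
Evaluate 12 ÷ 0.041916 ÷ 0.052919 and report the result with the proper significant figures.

12 ÷ 0.041916 ÷ 0.052919 = 5409.90682804…
Multiplication/division keeps the fewest significant figures: 12 → 2 s.f., 0.041916 → 5 s.f., 0.052919 → 5 s.f.; limit is 2.
Rounded to 2 significant figures: 5.4 × 10³.

5.4 × 10³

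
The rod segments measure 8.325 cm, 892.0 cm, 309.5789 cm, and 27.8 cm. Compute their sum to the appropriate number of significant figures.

1237.7 cm

8.325 cm + 892.0 cm + 309.5789 cm + 27.8 cm = 1237.7039 cm.
Addition/subtraction keeps the fewest decimal places: 8.325 → 3 decimal places, 892.0 → 1 decimal place, 309.5789 → 4 decimal places, 27.8 → 1 decimal place; limit is 1.
Rounded to 1 decimal place: 1237.7 cm.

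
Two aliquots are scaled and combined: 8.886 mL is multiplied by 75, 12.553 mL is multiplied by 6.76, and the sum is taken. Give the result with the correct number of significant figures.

8.886 × 75 = 666.45 → 6.7 × 10² mL (2 s.f., last digit at the 10^1 place).
12.553 × 6.76 = 84.85828 → 84.9 mL (3 s.f., last digit at the 10^-1 place).
Sum: 751.30828 mL; keep the coarser place, 10^1.
Result: 7.5 × 10² mL.

7.5 × 10² mL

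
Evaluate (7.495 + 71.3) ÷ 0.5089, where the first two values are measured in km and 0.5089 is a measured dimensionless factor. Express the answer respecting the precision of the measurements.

155 km

7.495 km + 71.3 km = 78.795 km; the sum is limited to 1 decimal place (3 s.f.).
Carrying full precision, 78.795 ÷ 0.5089 = 154.83395559… km; 0.5089 has 4 s.f., so the result keeps min(3, 4) = 3 s.f.
Rounded to 3 significant figures: 155 km.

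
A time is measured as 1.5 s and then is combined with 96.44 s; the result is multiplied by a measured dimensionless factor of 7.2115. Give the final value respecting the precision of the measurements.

7.06 × 10² s

1.5 s + 96.44 s = 97.94 s; the sum is limited to 1 decimal place (3 s.f.).
Carrying full precision, 97.94 × 7.2115 = 706.29431 s; 7.2115 has 5 s.f., so the result keeps min(3, 5) = 3 s.f.
Rounded to 3 significant figures: 7.06 × 10² s.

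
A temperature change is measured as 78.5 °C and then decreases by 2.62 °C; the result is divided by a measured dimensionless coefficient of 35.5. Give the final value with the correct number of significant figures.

2.14 °C

78.5 °C − 2.62 °C = 75.88 °C; the difference is limited to 1 decimal place (3 s.f.).
Carrying full precision, 75.88 ÷ 35.5 = 2.13746478873… °C; 35.5 has 3 s.f., so the result keeps min(3, 3) = 3 s.f.
Rounded to 3 significant figures: 2.14 °C.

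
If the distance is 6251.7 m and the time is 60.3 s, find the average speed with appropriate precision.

104 m/s

average speed = 6251.7 m ÷ 60.3 s = 103.676616915… m/s.
6251.7 has 5 significant figures; 60.3 has 3.
Division/multiplication keeps the fewest: 3 significant figures.
Rounded: 104 m/s.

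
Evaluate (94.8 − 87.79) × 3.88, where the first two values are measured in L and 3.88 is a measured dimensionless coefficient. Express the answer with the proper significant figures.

94.8 L − 87.79 L = 7.01 L; the difference is limited to 1 decimal place (2 s.f.).
Carrying full precision, 7.01 × 3.88 = 27.1988 L; 3.88 has 3 s.f., so the result keeps min(2, 3) = 2 s.f.
Rounded to 2 significant figures: 27 L.

27 L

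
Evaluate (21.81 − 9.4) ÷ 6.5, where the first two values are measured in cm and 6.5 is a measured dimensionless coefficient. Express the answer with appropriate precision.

1.9 cm

21.81 cm − 9.4 cm = 12.41 cm; the difference is limited to 1 decimal place (3 s.f.).
Carrying full precision, 12.41 ÷ 6.5 = 1.90923076923… cm; 6.5 has 2 s.f., so the result keeps min(3, 2) = 2 s.f.
Rounded to 2 significant figures: 1.9 cm.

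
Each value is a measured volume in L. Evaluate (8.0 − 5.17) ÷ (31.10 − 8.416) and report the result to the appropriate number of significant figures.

0.12

8.0 − 5.17 = 2.83, limited to 1 d.p. → 2 s.f.; 31.10 − 8.416 = 22.684, limited to 2 d.p. → 4 s.f.
Carrying full precision, 2.83 ÷ 22.684 = 0.124757538353…; keep min(2, 4) = 2 s.f.
Rounded to 2 significant figures: 0.12.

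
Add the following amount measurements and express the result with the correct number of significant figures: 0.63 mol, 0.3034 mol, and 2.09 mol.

3.02 mol

0.63 mol + 0.3034 mol + 2.09 mol = 3.0234 mol.
Addition/subtraction keeps the fewest decimal places: 0.63 → 2 decimal places, 0.3034 → 4 decimal places, 2.09 → 2 decimal places; limit is 2.
Rounded to 2 decimal places: 3.02 mol.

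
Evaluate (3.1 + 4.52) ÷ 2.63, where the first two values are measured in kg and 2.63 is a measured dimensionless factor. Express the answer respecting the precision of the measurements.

3.1 kg + 4.52 kg = 7.62 kg; the sum is limited to 1 decimal place (2 s.f.).
Carrying full precision, 7.62 ÷ 2.63 = 2.89733840304… kg; 2.63 has 3 s.f., so the result keeps min(2, 3) = 2 s.f.
Rounded to 2 significant figures: 2.9 kg.

2.9 kg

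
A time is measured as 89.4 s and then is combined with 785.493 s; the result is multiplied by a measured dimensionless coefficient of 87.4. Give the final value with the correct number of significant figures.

7.65 × 10⁴ s

89.4 s + 785.493 s = 874.893 s; the sum is limited to 1 decimal place (4 s.f.).
Carrying full precision, 874.893 × 87.4 = 76465.6482 s; 87.4 has 3 s.f., so the result keeps min(4, 3) = 3 s.f.
Rounded to 3 significant figures: 7.65 × 10⁴ s.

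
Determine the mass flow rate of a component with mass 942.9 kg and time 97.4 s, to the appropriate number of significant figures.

9.68 kg/s

mass flow rate = 942.9 kg ÷ 97.4 s = 9.68069815195… kg/s.
942.9 has 4 significant figures; 97.4 has 3.
Division/multiplication keeps the fewest: 3 significant figures.
Rounded: 9.68 kg/s.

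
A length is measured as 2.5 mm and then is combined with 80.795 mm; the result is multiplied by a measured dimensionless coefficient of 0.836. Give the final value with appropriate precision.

2.5 mm + 80.795 mm = 83.295 mm; the sum is limited to 1 decimal place (3 s.f.).
Carrying full precision, 83.295 × 0.836 = 69.63462 mm; 0.836 has 3 s.f., so the result keeps min(3, 3) = 3 s.f.
Rounded to 3 significant figures: 69.6 mm.

69.6 mm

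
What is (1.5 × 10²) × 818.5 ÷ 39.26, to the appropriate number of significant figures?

(1.5 × 10²) × 818.5 ÷ 39.26 = 3127.22873153…
Multiplication/division keeps the fewest significant figures: 1.5 × 10² → 2 s.f., 818.5 → 4 s.f., 39.26 → 4 s.f.; limit is 2.
Rounded to 2 significant figures: 3.1 × 10³.

3.1 × 10³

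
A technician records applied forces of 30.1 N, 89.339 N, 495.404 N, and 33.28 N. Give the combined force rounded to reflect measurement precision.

30.1 N + 89.339 N + 495.404 N + 33.28 N = 648.123 N.
Addition/subtraction keeps the fewest decimal places: 30.1 → 1 decimal place, 89.339 → 3 decimal places, 495.404 → 3 decimal places, 33.28 → 2 decimal places; limit is 1.
Rounded to 1 decimal place: 648.1 N.

648.1 N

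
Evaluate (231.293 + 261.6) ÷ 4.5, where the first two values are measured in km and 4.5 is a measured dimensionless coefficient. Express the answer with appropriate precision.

231.293 km + 261.6 km = 492.893 km; the sum is limited to 1 decimal place (4 s.f.).
Carrying full precision, 492.893 ÷ 4.5 = 109.531777778… km; 4.5 has 2 s.f., so the result keeps min(4, 2) = 2 s.f.
Rounded to 2 significant figures: 1.1 × 10² km.

1.1 × 10² km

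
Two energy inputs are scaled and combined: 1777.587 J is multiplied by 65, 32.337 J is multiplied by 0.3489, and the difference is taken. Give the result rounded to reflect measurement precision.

1777.587 × 65 = 115543.155 → 1.2 × 10⁵ J (2 s.f., last digit at the 10^4 place).
32.337 × 0.3489 = 11.2823793 → 11.28 J (4 s.f., last digit at the 10^-2 place).
Difference: 115531.872621… J; keep the coarser place, 10^4.
Result: 1.2 × 10⁵ J.

1.2 × 10⁵ J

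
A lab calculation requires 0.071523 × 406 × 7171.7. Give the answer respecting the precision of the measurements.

2.08 × 10^5

0.071523 × 406 × 7171.7 = 208254.248635…
Multiplication/division keeps the fewest significant figures: 0.071523 → 5 s.f., 406 → 3 s.f., 7171.7 → 5 s.f.; limit is 3.
Rounded to 3 significant figures: 2.08 × 10^5.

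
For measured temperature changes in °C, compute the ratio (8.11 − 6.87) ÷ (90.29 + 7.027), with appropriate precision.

8.11 − 6.87 = 1.24, limited to 2 d.p. → 3 s.f.; 90.29 + 7.027 = 97.317, limited to 2 d.p. → 4 s.f.
Carrying full precision, 1.24 ÷ 97.317 = 0.0127418642169…; keep min(3, 4) = 3 s.f.
Rounded to 3 significant figures: 0.0127.

0.0127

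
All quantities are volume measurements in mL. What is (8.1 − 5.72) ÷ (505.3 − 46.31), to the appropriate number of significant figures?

8.1 − 5.72 = 2.38, limited to 1 d.p. → 2 s.f.; 505.3 − 46.31 = 458.99, limited to 1 d.p. → 4 s.f.
Carrying full precision, 2.38 ÷ 458.99 = 0.00518529815464…; keep min(2, 4) = 2 s.f.
Rounded to 2 significant figures: 0.0052.

0.0052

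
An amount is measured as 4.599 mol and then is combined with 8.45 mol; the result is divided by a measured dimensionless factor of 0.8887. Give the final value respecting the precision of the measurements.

14.68 mol

4.599 mol + 8.45 mol = 13.049 mol; the sum is limited to 2 decimal places (4 s.f.).
Carrying full precision, 13.049 ÷ 0.8887 = 14.6832451896… mol; 0.8887 has 4 s.f., so the result keeps min(4, 4) = 4 s.f.
Rounded to 4 significant figures: 14.68 mol.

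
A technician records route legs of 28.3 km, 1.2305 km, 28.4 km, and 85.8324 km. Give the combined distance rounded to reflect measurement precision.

143.8 km

28.3 km + 1.2305 km + 28.4 km + 85.8324 km = 143.7629 km.
Addition/subtraction keeps the fewest decimal places: 28.3 → 1 decimal place, 1.2305 → 4 decimal places, 28.4 → 1 decimal place, 85.8324 → 4 decimal places; limit is 1.
Rounded to 1 decimal place: 143.8 km.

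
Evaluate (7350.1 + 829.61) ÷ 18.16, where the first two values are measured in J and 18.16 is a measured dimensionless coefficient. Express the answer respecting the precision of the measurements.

7350.1 J + 829.61 J = 8179.71 J; the sum is limited to 1 decimal place (5 s.f.).
Carrying full precision, 8179.71 ÷ 18.16 = 450.424559471… J; 18.16 has 4 s.f., so the result keeps min(5, 4) = 4 s.f.
Rounded to 4 significant figures: 4.504 × 10² J.

4.504 × 10² J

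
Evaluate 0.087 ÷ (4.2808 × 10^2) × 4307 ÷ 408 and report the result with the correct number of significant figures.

0.087 ÷ (4.2808 × 10^2) × 4307 ÷ 408 = 0.00214540369035…
Multiplication/division keeps the fewest significant figures: 0.087 → 2 s.f., 4.2808 × 10^2 → 5 s.f., 4307 → 4 s.f., 408 → 3 s.f.; limit is 2.
Rounded to 2 significant figures: 0.0021.

0.0021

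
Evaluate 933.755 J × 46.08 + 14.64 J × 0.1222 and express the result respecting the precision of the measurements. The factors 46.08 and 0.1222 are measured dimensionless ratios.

4.303 × 10⁴ J

933.755 × 46.08 = 43027.4304 → 4.303 × 10⁴ J (4 s.f., last digit at the 10^1 place).
14.64 × 0.1222 = 1.789008 → 1.789 J (4 s.f., last digit at the 10^-3 place).
Sum: 43029.219408 J; keep the coarser place, 10^1.
Result: 4.303 × 10⁴ J.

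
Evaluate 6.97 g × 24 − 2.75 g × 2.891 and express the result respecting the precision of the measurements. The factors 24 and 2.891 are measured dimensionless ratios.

1.6 × 10² g

6.97 × 24 = 167.28 → 1.7 × 10² g (2 s.f., last digit at the 10^1 place).
2.75 × 2.891 = 7.95025 → 7.95 g (3 s.f., last digit at the 10^-2 place).
Difference: 159.32975 g; keep the coarser place, 10^1.
Result: 1.6 × 10² g.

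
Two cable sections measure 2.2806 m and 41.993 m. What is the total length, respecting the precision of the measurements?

44.274 m

2.2806 m + 41.993 m = 44.2736 m.
Addition/subtraction keeps the fewest decimal places: 2.2806 → 4 decimal places, 41.993 → 3 decimal places; limit is 3.
Rounded to 3 decimal places: 44.274 m.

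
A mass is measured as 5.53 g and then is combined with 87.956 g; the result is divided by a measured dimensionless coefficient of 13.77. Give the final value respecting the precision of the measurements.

5.53 g + 87.956 g = 93.486 g; the sum is limited to 2 decimal places (4 s.f.).
Carrying full precision, 93.486 ÷ 13.77 = 6.78910675381… g; 13.77 has 4 s.f., so the result keeps min(4, 4) = 4 s.f.
Rounded to 4 significant figures: 6.789 g.

6.789 g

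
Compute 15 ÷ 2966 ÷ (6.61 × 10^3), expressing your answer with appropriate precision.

7.7 × 10^-7

15 ÷ 2966 ÷ (6.61 × 10^3) = 7.65100794379 × 10^-7…
Multiplication/division keeps the fewest significant figures: 15 → 2 s.f., 2966 → 4 s.f., 6.61 × 10^3 → 3 s.f.; limit is 2.
Rounded to 2 significant figures: 7.7 × 10^-7.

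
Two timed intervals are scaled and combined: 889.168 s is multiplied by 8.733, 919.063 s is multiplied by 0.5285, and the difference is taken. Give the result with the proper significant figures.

889.168 × 8.733 = 7765.104144 → 7765 s (4 s.f., last digit at the 10^0 place).
919.063 × 0.5285 = 485.7247955 → 485.7 s (4 s.f., last digit at the 10^-1 place).
Difference: 7279.3793485 s; keep the coarser place, 10^0.
Result: 7279 s.

7279 s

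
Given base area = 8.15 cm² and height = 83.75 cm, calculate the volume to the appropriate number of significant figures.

volume = 8.15 cm² × 83.75 cm = 682.5625 cm³.
8.15 has 3 significant figures; 83.75 has 4.
Division/multiplication keeps the fewest: 3 significant figures.
Rounded: 683 cm³.

683 cm³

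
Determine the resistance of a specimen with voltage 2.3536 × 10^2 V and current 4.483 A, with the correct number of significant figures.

resistance = 2.3536 × 10^2 V ÷ 4.483 A = 52.5005576623… Ω.
2.3536 × 10^2 has 5 significant figures; 4.483 has 4.
Division/multiplication keeps the fewest: 4 significant figures.
Rounded: 52.50 Ω.

52.50 Ω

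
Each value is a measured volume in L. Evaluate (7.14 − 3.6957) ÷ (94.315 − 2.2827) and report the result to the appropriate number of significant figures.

7.14 − 3.6957 = 3.4443, limited to 2 d.p. → 3 s.f.; 94.315 − 2.2827 = 92.0323, limited to 3 d.p. → 5 s.f.
Carrying full precision, 3.4443 ÷ 92.0323 = 0.0374249040826…; keep min(3, 5) = 3 s.f.
Rounded to 3 significant figures: 0.0374.

0.0374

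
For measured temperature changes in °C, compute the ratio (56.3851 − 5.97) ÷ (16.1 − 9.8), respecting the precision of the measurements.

56.3851 − 5.97 = 50.4151, limited to 2 d.p. → 4 s.f.; 16.1 − 9.8 = 6.3, limited to 1 d.p. → 2 s.f.
Carrying full precision, 50.4151 ÷ 6.3 = 8.0023968254…; keep min(4, 2) = 2 s.f.
Rounded to 2 significant figures: 8.0.

8.0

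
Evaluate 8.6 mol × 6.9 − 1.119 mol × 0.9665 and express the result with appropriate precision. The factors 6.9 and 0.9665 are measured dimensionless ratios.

58 mol

8.6 × 6.9 = 59.34 → 59 mol (2 s.f., last digit at the 10^0 place).
1.119 × 0.9665 = 1.0815135 → 1.082 mol (4 s.f., last digit at the 10^-3 place).
Difference: 58.2584865 mol; keep the coarser place, 10^0.
Result: 58 mol.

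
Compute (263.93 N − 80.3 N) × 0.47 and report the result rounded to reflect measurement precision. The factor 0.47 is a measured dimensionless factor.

263.93 N − 80.3 N = 183.63 N; the difference is limited to 1 decimal place (4 s.f.).
Carrying full precision, 183.63 × 0.47 = 86.3061 N; 0.47 has 2 s.f., so the result keeps min(4, 2) = 2 s.f.
Rounded to 2 significant figures: 86 N.

86 N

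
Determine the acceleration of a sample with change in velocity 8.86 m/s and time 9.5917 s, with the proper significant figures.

acceleration = 8.86 m/s ÷ 9.5917 s = 0.923715295516… m/s².
8.86 has 3 significant figures; 9.5917 has 5.
Division/multiplication keeps the fewest: 3 significant figures.
Rounded: 0.924 m/s².

0.924 m/s²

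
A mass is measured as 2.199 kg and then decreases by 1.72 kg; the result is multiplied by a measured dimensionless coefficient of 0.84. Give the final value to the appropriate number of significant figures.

0.40 kg

2.199 kg − 1.72 kg = 0.479 kg; the difference is limited to 2 decimal places (2 s.f.).
Carrying full precision, 0.479 × 0.84 = 0.40236 kg; 0.84 has 2 s.f., so the result keeps min(2, 2) = 2 s.f.
Rounded to 2 significant figures: 0.40 kg.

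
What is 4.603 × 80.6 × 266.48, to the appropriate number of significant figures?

4.603 × 80.6 × 266.48 = 98864.559664
Multiplication/division keeps the fewest significant figures: 4.603 → 4 s.f., 80.6 → 3 s.f., 266.48 → 5 s.f.; limit is 3.
Rounded to 3 significant figures: 9.89 × 10⁴.

9.89 × 10⁴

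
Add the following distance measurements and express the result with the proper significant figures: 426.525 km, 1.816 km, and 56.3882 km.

426.525 km + 1.816 km + 56.3882 km = 484.7292 km.
Addition/subtraction keeps the fewest decimal places: 426.525 → 3 decimal places, 1.816 → 3 decimal places, 56.3882 → 4 decimal places; limit is 3.
Rounded to 3 decimal places: 484.729 km.

484.729 km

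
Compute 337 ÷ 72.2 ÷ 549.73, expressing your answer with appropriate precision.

0.00849

337 ÷ 72.2 ÷ 549.73 = 0.00849069548269…
Multiplication/division keeps the fewest significant figures: 337 → 3 s.f., 72.2 → 3 s.f., 549.73 → 5 s.f.; limit is 3.
Rounded to 3 significant figures: 0.00849.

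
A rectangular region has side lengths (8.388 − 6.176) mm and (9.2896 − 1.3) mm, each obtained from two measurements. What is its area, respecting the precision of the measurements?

8.388 − 6.176 = 2.212, limited to 3 d.p. → 4 s.f.; 9.2896 − 1.3 = 7.9896, limited to 1 d.p. → 2 s.f.
Carrying full precision, 2.212 × 7.9896 = 17.6729952; keep min(4, 2) = 2 s.f.
Rounded to 2 significant figures: 18 mm².

18 mm²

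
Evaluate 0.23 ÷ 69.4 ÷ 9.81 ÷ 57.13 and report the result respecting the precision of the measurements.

5.9 × 10^-6

0.23 ÷ 69.4 ÷ 9.81 ÷ 57.13 = 0.00000591337109521…
Multiplication/division keeps the fewest significant figures: 0.23 → 2 s.f., 69.4 → 3 s.f., 9.81 → 3 s.f., 57.13 → 4 s.f.; limit is 2.
Rounded to 2 significant figures: 5.9 × 10^-6.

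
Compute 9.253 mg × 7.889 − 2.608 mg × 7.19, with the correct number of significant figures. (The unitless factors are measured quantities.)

9.253 × 7.889 = 72.996917 → 73.00 mg (4 s.f., last digit at the 10^-2 place).
2.608 × 7.19 = 18.75152 → 18.8 mg (3 s.f., last digit at the 10^-1 place).
Difference: 54.245397 mg; keep the coarser place, 10^-1.
Result: 54.2 mg.

54.2 mg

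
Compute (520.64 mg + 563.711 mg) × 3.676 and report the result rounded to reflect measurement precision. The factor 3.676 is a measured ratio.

520.64 mg + 563.711 mg = 1084.351 mg; the sum is limited to 2 decimal places (6 s.f.).
Carrying full precision, 1084.351 × 3.676 = 3986.074276 mg; 3.676 has 4 s.f., so the result keeps min(6, 4) = 4 s.f.
Rounded to 4 significant figures: 3986 mg.

3986 mg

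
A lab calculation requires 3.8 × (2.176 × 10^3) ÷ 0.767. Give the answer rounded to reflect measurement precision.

1.1 × 10^4

3.8 × (2.176 × 10^3) ÷ 0.767 = 10780.7040417…
Multiplication/division keeps the fewest significant figures: 3.8 → 2 s.f., 2.176 × 10^3 → 4 s.f., 0.767 → 3 s.f.; limit is 2.
Rounded to 2 significant figures: 1.1 × 10^4.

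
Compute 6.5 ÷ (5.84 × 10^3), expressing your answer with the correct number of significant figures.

1.1 × 10^-3

6.5 ÷ (5.84 × 10^3) = 0.00111301369863…
Multiplication/division keeps the fewest significant figures: 6.5 → 2 s.f., 5.84 × 10^3 → 3 s.f.; limit is 2.
Rounded to 2 significant figures: 1.1 × 10^-3.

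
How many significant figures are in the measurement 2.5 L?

2

2.5: every digit is nonzero and significant.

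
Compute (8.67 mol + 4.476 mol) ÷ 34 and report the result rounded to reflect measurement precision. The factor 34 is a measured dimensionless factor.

0.39 mol

8.67 mol + 4.476 mol = 13.146 mol; the sum is limited to 2 decimal places (4 s.f.).
Carrying full precision, 13.146 ÷ 34 = 0.386647058824… mol; 34 has 2 s.f., so the result keeps min(4, 2) = 2 s.f.
Rounded to 2 significant figures: 0.39 mol.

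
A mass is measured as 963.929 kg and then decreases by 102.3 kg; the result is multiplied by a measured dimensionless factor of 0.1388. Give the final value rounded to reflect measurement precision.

963.929 kg − 102.3 kg = 861.629 kg; the difference is limited to 1 decimal place (4 s.f.).
Carrying full precision, 861.629 × 0.1388 = 119.5941052 kg; 0.1388 has 4 s.f., so the result keeps min(4, 4) = 4 s.f.
Rounded to 4 significant figures: 119.6 kg.

119.6 kg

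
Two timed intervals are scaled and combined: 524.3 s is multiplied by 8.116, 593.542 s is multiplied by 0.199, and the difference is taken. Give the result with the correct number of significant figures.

524.3 × 8.116 = 4255.2188 → 4255 s (4 s.f., last digit at the 10^0 place).
593.542 × 0.199 = 118.114858 → 118 s (3 s.f., last digit at the 10^0 place).
Difference: 4137.103942 s; keep the coarser place, 10^0.
Result: 4137 s.

4137 s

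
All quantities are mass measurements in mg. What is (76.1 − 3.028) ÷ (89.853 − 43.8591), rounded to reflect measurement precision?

1.59

76.1 − 3.028 = 73.072, limited to 1 d.p. → 3 s.f.; 89.853 − 43.8591 = 45.9939, limited to 3 d.p. → 5 s.f.
Carrying full precision, 73.072 ÷ 45.9939 = 1.58873241886…; keep min(3, 5) = 3 s.f.
Rounded to 3 significant figures: 1.59.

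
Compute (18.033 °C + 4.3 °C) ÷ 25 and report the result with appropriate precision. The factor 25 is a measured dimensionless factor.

18.033 °C + 4.3 °C = 22.333 °C; the sum is limited to 1 decimal place (3 s.f.).
Carrying full precision, 22.333 ÷ 25 = 0.89332 °C; 25 has 2 s.f., so the result keeps min(3, 2) = 2 s.f.
Rounded to 2 significant figures: 0.89 °C.

0.89 °C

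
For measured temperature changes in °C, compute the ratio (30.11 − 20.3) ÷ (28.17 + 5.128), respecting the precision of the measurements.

30.11 − 20.3 = 9.81, limited to 1 d.p. → 2 s.f.; 28.17 + 5.128 = 33.298, limited to 2 d.p. → 4 s.f.
Carrying full precision, 9.81 ÷ 33.298 = 0.294612289026…; keep min(2, 4) = 2 s.f.
Rounded to 2 significant figures: 0.29.

0.29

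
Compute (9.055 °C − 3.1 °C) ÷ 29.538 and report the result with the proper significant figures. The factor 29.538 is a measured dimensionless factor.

0.20 °C

9.055 °C − 3.1 °C = 5.955 °C; the difference is limited to 1 decimal place (2 s.f.).
Carrying full precision, 5.955 ÷ 29.538 = 0.201604712574… °C; 29.538 has 5 s.f., so the result keeps min(2, 5) = 2 s.f.
Rounded to 2 significant figures: 0.20 °C.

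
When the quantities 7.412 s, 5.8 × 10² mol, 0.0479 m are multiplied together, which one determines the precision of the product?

7.412 s → 4 s.f.; 5.8 × 10² mol → 2 s.f.; 0.0479 m → 3 s.f.
The fewest is 2 significant figures, from 5.8 × 10² mol.

5.8 × 10² mol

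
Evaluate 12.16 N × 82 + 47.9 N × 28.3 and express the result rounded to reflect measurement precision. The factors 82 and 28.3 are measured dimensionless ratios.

2.4 × 10^3 N

12.16 × 82 = 997.12 → 1.0 × 10^3 N (2 s.f., last digit at the 10^2 place).
47.9 × 28.3 = 1355.57 → 1.36 × 10^3 N (3 s.f., last digit at the 10^1 place).
Sum: 2352.69 N; keep the coarser place, 10^2.
Result: 2.4 × 10^3 N.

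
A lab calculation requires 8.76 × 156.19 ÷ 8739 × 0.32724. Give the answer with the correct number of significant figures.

0.0512

8.76 × 156.19 ÷ 8739 × 0.32724 = 0.0512344378826…
Multiplication/division keeps the fewest significant figures: 8.76 → 3 s.f., 156.19 → 5 s.f., 8739 → 4 s.f., 0.32724 → 5 s.f.; limit is 3.
Rounded to 3 significant figures: 0.0512.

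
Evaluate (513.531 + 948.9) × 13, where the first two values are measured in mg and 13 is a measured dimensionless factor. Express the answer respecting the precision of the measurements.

1.9 × 10⁴ mg

513.531 mg + 948.9 mg = 1462.431 mg; the sum is limited to 1 decimal place (5 s.f.).
Carrying full precision, 1462.431 × 13 = 19011.603 mg; 13 has 2 s.f., so the result keeps min(5, 2) = 2 s.f.
Rounded to 2 significant figures: 1.9 × 10⁴ mg.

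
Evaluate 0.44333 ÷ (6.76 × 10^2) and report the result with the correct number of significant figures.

0.44333 ÷ (6.76 × 10^2) = 0.000655813609467…
Multiplication/division keeps the fewest significant figures: 0.44333 → 5 s.f., 6.76 × 10^2 → 3 s.f.; limit is 3.
Rounded to 3 significant figures: 6.56 × 10^-4.

6.56 × 10^-4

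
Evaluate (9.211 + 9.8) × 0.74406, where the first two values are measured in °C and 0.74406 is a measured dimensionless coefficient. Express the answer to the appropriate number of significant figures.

14.1 °C

9.211 °C + 9.8 °C = 19.011 °C; the sum is limited to 1 decimal place (3 s.f.).
Carrying full precision, 19.011 × 0.74406 = 14.14532466 °C; 0.74406 has 5 s.f., so the result keeps min(3, 5) = 3 s.f.
Rounded to 3 significant figures: 14.1 °C.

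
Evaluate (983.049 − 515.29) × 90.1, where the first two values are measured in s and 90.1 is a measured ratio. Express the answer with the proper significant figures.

4.21 × 10⁴ s

983.049 s − 515.29 s = 467.759 s; the difference is limited to 2 decimal places (5 s.f.).
Carrying full precision, 467.759 × 90.1 = 42145.0859 s; 90.1 has 3 s.f., so the result keeps min(5, 3) = 3 s.f.
Rounded to 3 significant figures: 4.21 × 10⁴ s.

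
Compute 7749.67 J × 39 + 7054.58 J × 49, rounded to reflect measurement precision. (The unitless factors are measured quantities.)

7749.67 × 39 = 302237.13 → 3.0 × 10^5 J (2 s.f., last digit at the 10^4 place).
7054.58 × 49 = 345674.42 → 3.5 × 10^5 J (2 s.f., last digit at the 10^4 place).
Sum: 647911.55 J; keep the coarser place, 10^4.
Result: 6.5 × 10^5 J.

6.5 × 10^5 J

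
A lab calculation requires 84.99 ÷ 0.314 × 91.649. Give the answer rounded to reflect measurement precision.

2.48 × 10^4

84.99 ÷ 0.314 × 91.649 = 24806.5239172…
Multiplication/division keeps the fewest significant figures: 84.99 → 4 s.f., 0.314 → 3 s.f., 91.649 → 5 s.f.; limit is 3.
Rounded to 3 significant figures: 2.48 × 10^4.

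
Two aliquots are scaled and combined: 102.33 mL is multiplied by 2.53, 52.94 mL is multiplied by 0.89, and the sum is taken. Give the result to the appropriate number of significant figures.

306 mL

102.33 × 2.53 = 258.8949 → 259 mL (3 s.f., last digit at the 10^0 place).
52.94 × 0.89 = 47.1166 → 47 mL (2 s.f., last digit at the 10^0 place).
Sum: 306.0115 mL; keep the coarser place, 10^0.
Result: 306 mL.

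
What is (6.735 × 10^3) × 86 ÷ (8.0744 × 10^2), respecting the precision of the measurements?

7.2 × 10^2

(6.735 × 10^3) × 86 ÷ (8.0744 × 10^2) = 717.341226593…
Multiplication/division keeps the fewest significant figures: 6.735 × 10^3 → 4 s.f., 86 → 2 s.f., 8.0744 × 10^2 → 5 s.f.; limit is 2.
Rounded to 2 significant figures: 7.2 × 10^2.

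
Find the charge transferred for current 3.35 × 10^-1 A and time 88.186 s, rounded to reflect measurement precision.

29.5 C

charge transferred = 3.35 × 10^-1 A × 88.186 s = 29.54231 C.
3.35 × 10^-1 has 3 significant figures; 88.186 has 5.
Division/multiplication keeps the fewest: 3 significant figures.
Rounded: 29.5 C.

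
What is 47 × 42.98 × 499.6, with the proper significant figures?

47 × 42.98 × 499.6 = 1009221.976
Multiplication/division keeps the fewest significant figures: 47 → 2 s.f., 42.98 → 4 s.f., 499.6 → 4 s.f.; limit is 2.
Rounded to 2 significant figures: 1.0 × 10⁶.

1.0 × 10⁶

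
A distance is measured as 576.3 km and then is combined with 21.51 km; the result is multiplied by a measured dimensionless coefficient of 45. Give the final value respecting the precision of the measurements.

576.3 km + 21.51 km = 597.81 km; the sum is limited to 1 decimal place (4 s.f.).
Carrying full precision, 597.81 × 45 = 26901.45 km; 45 has 2 s.f., so the result keeps min(4, 2) = 2 s.f.
Rounded to 2 significant figures: 2.7 × 10⁴ km.

2.7 × 10⁴ km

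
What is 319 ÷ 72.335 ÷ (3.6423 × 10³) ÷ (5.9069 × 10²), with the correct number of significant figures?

2.05 × 10⁻⁶

319 ÷ 72.335 ÷ (3.6423 × 10³) ÷ (5.9069 × 10²) = 0.00000204977817576…
Multiplication/division keeps the fewest significant figures: 319 → 3 s.f., 72.335 → 5 s.f., 3.6423 × 10³ → 5 s.f., 5.9069 × 10² → 5 s.f.; limit is 3.
Rounded to 3 significant figures: 2.05 × 10⁻⁶.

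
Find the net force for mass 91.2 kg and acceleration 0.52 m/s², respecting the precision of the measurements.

net force = 91.2 kg × 0.52 m/s² = 47.424 N.
91.2 has 3 significant figures; 0.52 has 2.
Division/multiplication keeps the fewest: 2 significant figures.
Rounded: 47 N.

47 N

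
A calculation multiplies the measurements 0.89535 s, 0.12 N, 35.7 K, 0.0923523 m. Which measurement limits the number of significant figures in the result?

0.89535 s → 5 s.f.; 0.12 N → 2 s.f.; 35.7 K → 3 s.f.; 0.0923523 m → 6 s.f.
The fewest is 2 significant figures, from 0.12 N.

0.12 N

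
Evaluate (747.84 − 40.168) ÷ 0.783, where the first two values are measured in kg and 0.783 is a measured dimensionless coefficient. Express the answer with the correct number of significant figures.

9.04 × 10² kg

747.84 kg − 40.168 kg = 707.672 kg; the difference is limited to 2 decimal places (5 s.f.).
Carrying full precision, 707.672 ÷ 0.783 = 903.795657727… kg; 0.783 has 3 s.f., so the result keeps min(5, 3) = 3 s.f.
Rounded to 3 significant figures: 9.04 × 10² kg.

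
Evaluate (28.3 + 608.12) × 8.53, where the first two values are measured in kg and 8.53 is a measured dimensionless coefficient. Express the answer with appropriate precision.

5.43 × 10³ kg

28.3 kg + 608.12 kg = 636.42 kg; the sum is limited to 1 decimal place (4 s.f.).
Carrying full precision, 636.42 × 8.53 = 5428.6626 kg; 8.53 has 3 s.f., so the result keeps min(4, 3) = 3 s.f.
Rounded to 3 significant figures: 5.43 × 10³ kg.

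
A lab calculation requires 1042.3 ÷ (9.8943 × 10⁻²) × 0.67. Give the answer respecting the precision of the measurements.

7.1 × 10³

1042.3 ÷ (9.8943 × 10⁻²) × 0.67 = 7058.01319952…
Multiplication/division keeps the fewest significant figures: 1042.3 → 5 s.f., 9.8943 × 10⁻² → 5 s.f., 0.67 → 2 s.f.; limit is 2.
Rounded to 2 significant figures: 7.1 × 10³.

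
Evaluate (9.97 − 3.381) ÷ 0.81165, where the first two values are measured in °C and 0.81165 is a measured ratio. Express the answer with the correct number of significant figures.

9.97 °C − 3.381 °C = 6.589 °C; the difference is limited to 2 decimal places (3 s.f.).
Carrying full precision, 6.589 ÷ 0.81165 = 8.11803117107… °C; 0.81165 has 5 s.f., so the result keeps min(3, 5) = 3 s.f.
Rounded to 3 significant figures: 8.12 °C.

8.12 °C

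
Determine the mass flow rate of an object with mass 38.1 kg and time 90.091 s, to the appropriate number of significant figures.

mass flow rate = 38.1 kg ÷ 90.091 s = 0.422905728652… kg/s.
38.1 has 3 significant figures; 90.091 has 5.
Division/multiplication keeps the fewest: 3 significant figures.
Rounded: 0.423 kg/s.

0.423 kg/s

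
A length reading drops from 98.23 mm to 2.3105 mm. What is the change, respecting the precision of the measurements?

95.92 mm

98.23 mm − 2.3105 mm = 95.9195 mm.
Addition/subtraction keeps the fewest decimal places: 98.23 → 2 decimal places, 2.3105 → 4 decimal places; limit is 2.
Rounded to 2 decimal places: 95.92 mm.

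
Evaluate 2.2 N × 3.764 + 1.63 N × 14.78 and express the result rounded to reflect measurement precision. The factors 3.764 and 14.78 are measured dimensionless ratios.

32.4 N

2.2 × 3.764 = 8.2808 → 8.3 N (2 s.f., last digit at the 10^-1 place).
1.63 × 14.78 = 24.0914 → 24.1 N (3 s.f., last digit at the 10^-1 place).
Sum: 32.3722 N; keep the coarser place, 10^-1.
Result: 32.4 N.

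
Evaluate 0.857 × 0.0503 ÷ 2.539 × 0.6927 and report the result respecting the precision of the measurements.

0.0118

0.857 × 0.0503 ÷ 2.539 × 0.6927 = 0.0117606491414…
Multiplication/division keeps the fewest significant figures: 0.857 → 3 s.f., 0.0503 → 3 s.f., 2.539 → 4 s.f., 0.6927 → 4 s.f.; limit is 3.
Rounded to 3 significant figures: 0.0118.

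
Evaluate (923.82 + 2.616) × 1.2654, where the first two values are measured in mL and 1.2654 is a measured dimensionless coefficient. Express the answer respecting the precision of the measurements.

923.82 mL + 2.616 mL = 926.436 mL; the sum is limited to 2 decimal places (5 s.f.).
Carrying full precision, 926.436 × 1.2654 = 1172.3121144 mL; 1.2654 has 5 s.f., so the result keeps min(5, 5) = 5 s.f.
Rounded to 5 significant figures: 1172.3 mL.

1172.3 mL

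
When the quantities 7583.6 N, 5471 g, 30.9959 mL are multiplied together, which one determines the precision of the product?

5471 g

7583.6 N → 5 s.f.; 5471 g → 4 s.f.; 30.9959 mL → 6 s.f.
The fewest is 4 significant figures, from 5471 g.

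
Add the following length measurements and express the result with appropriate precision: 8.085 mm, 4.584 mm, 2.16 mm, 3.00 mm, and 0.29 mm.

8.085 mm + 4.584 mm + 2.16 mm + 3.00 mm + 0.29 mm = 18.119 mm.
Addition/subtraction keeps the fewest decimal places: 8.085 → 3 decimal places, 4.584 → 3 decimal places, 2.16 → 2 decimal places, 3.00 → 2 decimal places, 0.29 → 2 decimal places; limit is 2.
Rounded to 2 decimal places: 18.12 mm.

18.12 mm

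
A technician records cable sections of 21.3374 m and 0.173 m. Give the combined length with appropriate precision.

21.3374 m + 0.173 m = 21.5104 m.
Addition/subtraction keeps the fewest decimal places: 21.3374 → 4 decimal places, 0.173 → 3 decimal places; limit is 3.
Rounded to 3 decimal places: 21.510 m.

21.510 m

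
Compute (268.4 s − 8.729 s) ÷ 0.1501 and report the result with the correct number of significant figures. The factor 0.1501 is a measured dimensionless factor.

1.730 × 10^3 s

268.4 s − 8.729 s = 259.671 s; the difference is limited to 1 decimal place (4 s.f.).
Carrying full precision, 259.671 ÷ 0.1501 = 1729.98667555… s; 0.1501 has 4 s.f., so the result keeps min(4, 4) = 4 s.f.
Rounded to 4 significant figures: 1.730 × 10^3 s.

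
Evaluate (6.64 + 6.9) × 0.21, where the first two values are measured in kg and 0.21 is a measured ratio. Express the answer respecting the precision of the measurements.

6.64 kg + 6.9 kg = 13.54 kg; the sum is limited to 1 decimal place (3 s.f.).
Carrying full precision, 13.54 × 0.21 = 2.8434 kg; 0.21 has 2 s.f., so the result keeps min(3, 2) = 2 s.f.
Rounded to 2 significant figures: 2.8 kg.

2.8 kg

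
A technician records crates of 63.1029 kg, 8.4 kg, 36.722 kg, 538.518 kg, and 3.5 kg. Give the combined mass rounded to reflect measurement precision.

63.1029 kg + 8.4 kg + 36.722 kg + 538.518 kg + 3.5 kg = 650.2429 kg.
Addition/subtraction keeps the fewest decimal places: 63.1029 → 4 decimal places, 8.4 → 1 decimal place, 36.722 → 3 decimal places, 538.518 → 3 decimal places, 3.5 → 1 decimal place; limit is 1.
Rounded to 1 decimal place: 6.502 × 10^2 kg.

6.502 × 10^2 kg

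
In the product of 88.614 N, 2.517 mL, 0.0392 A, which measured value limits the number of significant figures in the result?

0.0392 A

88.614 N → 5 s.f.; 2.517 mL → 4 s.f.; 0.0392 A → 3 s.f.
The fewest is 3 significant figures, from 0.0392 A.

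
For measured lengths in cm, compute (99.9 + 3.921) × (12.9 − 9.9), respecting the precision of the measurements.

3.1 × 10^2 cm²

99.9 + 3.921 = 103.821, limited to 1 d.p. → 4 s.f.; 12.9 − 9.9 = 3.0, limited to 1 d.p. → 2 s.f.
Carrying full precision, 103.821 × 3.0 = 311.463; keep min(4, 2) = 2 s.f.
Rounded to 2 significant figures: 3.1 × 10^2 cm².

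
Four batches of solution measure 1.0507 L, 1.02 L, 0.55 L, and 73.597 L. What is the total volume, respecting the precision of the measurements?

76.22 L

1.0507 L + 1.02 L + 0.55 L + 73.597 L = 76.2177 L.
Addition/subtraction keeps the fewest decimal places: 1.0507 → 4 decimal places, 1.02 → 2 decimal places, 0.55 → 2 decimal places, 73.597 → 3 decimal places; limit is 2.
Rounded to 2 decimal places: 76.22 L.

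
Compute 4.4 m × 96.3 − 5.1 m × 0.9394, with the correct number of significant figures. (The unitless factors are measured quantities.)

4.2 × 10² m

4.4 × 96.3 = 423.72 → 4.2 × 10² m (2 s.f., last digit at the 10^1 place).
5.1 × 0.9394 = 4.79094 → 4.8 m (2 s.f., last digit at the 10^-1 place).
Difference: 418.92906 m; keep the coarser place, 10^1.
Result: 4.2 × 10² m.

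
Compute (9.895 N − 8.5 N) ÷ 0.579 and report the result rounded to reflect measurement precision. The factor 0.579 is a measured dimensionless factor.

9.895 N − 8.5 N = 1.395 N; the difference is limited to 1 decimal place (2 s.f.).
Carrying full precision, 1.395 ÷ 0.579 = 2.40932642487… N; 0.579 has 3 s.f., so the result keeps min(2, 3) = 2 s.f.
Rounded to 2 significant figures: 2.4 N.

2.4 N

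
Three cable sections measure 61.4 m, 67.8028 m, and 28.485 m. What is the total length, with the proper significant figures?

157.7 m

61.4 m + 67.8028 m + 28.485 m = 157.6878 m.
Addition/subtraction keeps the fewest decimal places: 61.4 → 1 decimal place, 67.8028 → 4 decimal places, 28.485 → 3 decimal places; limit is 1.
Rounded to 1 decimal place: 157.7 m.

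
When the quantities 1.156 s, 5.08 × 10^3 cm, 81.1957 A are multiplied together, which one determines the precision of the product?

1.156 s → 4 s.f.; 5.08 × 10^3 cm → 3 s.f.; 81.1957 A → 6 s.f.
The fewest is 3 significant figures, from 5.08 × 10^3 cm.

5.08 × 10^3 cm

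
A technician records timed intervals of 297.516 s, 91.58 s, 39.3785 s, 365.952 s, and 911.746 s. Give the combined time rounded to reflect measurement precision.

297.516 s + 91.58 s + 39.3785 s + 365.952 s + 911.746 s = 1706.1725 s.
Addition/subtraction keeps the fewest decimal places: 297.516 → 3 decimal places, 91.58 → 2 decimal places, 39.3785 → 4 decimal places, 365.952 → 3 decimal places, 911.746 → 3 decimal places; limit is 2.
Rounded to 2 decimal places: 1706.17 s.

1706.17 s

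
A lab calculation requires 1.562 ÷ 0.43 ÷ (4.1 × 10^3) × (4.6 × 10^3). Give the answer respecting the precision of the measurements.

4.1

1.562 ÷ 0.43 ÷ (4.1 × 10^3) × (4.6 × 10^3) = 4.0755530346…
Multiplication/division keeps the fewest significant figures: 1.562 → 4 s.f., 0.43 → 2 s.f., 4.1 × 10^3 → 2 s.f., 4.6 × 10^3 → 2 s.f.; limit is 2.
Rounded to 2 significant figures: 4.1.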